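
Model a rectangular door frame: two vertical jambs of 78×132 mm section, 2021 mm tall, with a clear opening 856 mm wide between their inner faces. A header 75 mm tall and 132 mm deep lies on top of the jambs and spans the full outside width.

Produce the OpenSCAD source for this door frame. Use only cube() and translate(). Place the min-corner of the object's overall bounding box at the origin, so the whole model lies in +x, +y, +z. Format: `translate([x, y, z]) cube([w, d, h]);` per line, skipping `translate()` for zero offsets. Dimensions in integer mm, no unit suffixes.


cube([78, 132, 2021]);
translate([934, 0, 0]) cube([78, 132, 2021]);
translate([0, 0, 2021]) cube([1012, 132, 75]);


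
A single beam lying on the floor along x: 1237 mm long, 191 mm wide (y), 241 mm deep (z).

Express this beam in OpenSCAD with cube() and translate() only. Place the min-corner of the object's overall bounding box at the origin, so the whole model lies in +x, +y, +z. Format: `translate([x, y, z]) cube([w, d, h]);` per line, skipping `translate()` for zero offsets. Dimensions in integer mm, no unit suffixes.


cube([1237, 191, 241]);


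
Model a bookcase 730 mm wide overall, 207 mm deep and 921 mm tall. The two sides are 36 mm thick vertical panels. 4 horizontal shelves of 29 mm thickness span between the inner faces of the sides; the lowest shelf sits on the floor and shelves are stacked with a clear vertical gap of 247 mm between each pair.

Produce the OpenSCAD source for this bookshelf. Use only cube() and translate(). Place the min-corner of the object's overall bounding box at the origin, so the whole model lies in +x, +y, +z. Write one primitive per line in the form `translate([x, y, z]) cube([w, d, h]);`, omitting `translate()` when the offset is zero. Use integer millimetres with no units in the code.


cube([36, 207, 921]);
translate([694, 0, 0]) cube([36, 207, 921]);
translate([36, 0, 0]) cube([658, 207, 29]);
translate([36, 0, 276]) cube([658, 207, 29]);
translate([36, 0, 552]) cube([658, 207, 29]);
translate([36, 0, 828]) cube([658, 207, 29]);


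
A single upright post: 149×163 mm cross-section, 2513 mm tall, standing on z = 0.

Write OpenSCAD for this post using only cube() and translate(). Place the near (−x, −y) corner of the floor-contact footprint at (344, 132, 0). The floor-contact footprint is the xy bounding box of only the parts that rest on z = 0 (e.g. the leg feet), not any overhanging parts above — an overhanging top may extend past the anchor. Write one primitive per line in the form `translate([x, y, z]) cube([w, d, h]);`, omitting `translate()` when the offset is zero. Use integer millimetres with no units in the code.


translate([344, 132, 0]) cube([149, 163, 2513]);


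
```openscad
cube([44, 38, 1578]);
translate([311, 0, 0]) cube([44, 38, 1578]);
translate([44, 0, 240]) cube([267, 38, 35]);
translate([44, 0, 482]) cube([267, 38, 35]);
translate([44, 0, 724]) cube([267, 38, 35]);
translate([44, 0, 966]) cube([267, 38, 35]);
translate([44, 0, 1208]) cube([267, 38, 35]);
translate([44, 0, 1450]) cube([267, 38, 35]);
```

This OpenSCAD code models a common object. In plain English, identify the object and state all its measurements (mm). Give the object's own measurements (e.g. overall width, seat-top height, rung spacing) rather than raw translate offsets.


A straight ladder. Two 44×38 mm vertical rails, 1578 mm tall, stand 355 mm apart (outside-to-outside) with their front faces coplanar on the −y side. 6 rungs, each 38 mm deep and 35 mm tall, span between the inner faces of the rails, front faces flush with the rails. The lowest rung's underside is at z = 240 mm and rungs are spaced 242 mm apart (underside to underside).


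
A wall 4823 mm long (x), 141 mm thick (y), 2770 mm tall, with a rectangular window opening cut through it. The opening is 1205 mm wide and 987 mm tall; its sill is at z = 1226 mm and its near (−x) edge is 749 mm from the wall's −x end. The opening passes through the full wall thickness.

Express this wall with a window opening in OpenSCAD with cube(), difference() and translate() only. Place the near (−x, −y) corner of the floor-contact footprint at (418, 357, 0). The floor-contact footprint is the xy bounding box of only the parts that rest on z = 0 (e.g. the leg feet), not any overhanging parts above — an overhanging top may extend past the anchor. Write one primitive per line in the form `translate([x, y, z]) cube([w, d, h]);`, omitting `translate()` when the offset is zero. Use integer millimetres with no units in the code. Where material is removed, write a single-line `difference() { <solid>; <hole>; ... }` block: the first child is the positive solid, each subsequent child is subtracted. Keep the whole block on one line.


difference() { translate([418, 357, 0]) cube([4823, 141, 2770]); translate([1167, 357, 1226]) cube([1205, 141, 987]); }


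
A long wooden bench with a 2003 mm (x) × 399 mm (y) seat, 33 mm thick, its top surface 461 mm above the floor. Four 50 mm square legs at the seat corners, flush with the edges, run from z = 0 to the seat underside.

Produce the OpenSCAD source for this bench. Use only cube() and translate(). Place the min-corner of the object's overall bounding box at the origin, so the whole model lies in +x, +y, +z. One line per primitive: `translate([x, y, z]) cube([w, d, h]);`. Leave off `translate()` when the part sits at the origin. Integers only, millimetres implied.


translate([0, 0, 428]) cube([2003, 399, 33]);
cube([50, 50, 428]);
translate([0, 349, 0]) cube([50, 50, 428]);
translate([1953, 0, 0]) cube([50, 50, 428]);
translate([1953, 349, 0]) cube([50, 50, 428]);


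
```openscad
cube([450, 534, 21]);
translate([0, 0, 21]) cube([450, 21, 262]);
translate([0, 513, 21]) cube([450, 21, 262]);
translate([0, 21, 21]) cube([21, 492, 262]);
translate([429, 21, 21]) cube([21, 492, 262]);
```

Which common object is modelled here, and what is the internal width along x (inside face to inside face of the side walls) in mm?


An open box. The internal width is 408 mm.

A 450×534 base slab with four walls standing on it — an open box. The base is 450 mm wide and the walls are 21 mm thick, so the internal width is 450 − 2 × 21 = 408 mm.


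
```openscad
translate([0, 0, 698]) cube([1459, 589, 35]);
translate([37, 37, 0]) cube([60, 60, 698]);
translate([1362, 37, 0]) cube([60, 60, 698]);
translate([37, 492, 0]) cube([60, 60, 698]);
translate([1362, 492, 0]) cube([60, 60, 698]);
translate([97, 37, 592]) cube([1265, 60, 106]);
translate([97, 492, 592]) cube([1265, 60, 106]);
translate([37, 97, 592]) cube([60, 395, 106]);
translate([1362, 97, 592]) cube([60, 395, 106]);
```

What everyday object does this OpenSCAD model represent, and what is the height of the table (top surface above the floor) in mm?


A table. The table height is 733 mm.

A 1459×589×35 slab sits at z = 698 on four 60 mm square posts — a table. The top surface is at 698 + 35 = 733 mm.


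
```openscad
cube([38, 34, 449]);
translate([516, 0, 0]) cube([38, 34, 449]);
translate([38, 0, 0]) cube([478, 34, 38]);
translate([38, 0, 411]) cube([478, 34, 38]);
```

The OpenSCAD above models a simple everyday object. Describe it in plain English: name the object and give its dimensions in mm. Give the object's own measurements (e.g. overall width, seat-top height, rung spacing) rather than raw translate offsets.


A rectangular picture frame lying in the x–z plane (depth along y). The opening is 478 mm wide (x) by 373 mm tall (z), surrounded by a border 38 mm wide on all four sides. The frame is 34 mm deep and is made of two full-height vertical stiles with two horizontal rails fitted between them.


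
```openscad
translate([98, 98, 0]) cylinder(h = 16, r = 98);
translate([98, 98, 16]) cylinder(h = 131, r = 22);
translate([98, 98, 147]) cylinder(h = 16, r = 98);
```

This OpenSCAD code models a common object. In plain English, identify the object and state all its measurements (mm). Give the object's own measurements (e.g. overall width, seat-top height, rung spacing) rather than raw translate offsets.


A spool: two coaxial disc flanges of radius 98 mm and thickness 16 mm, joined by a core cylinder of radius 22 mm and height 131 mm. The lower flange rests on z = 0 and the three cylinders share a vertical axis.


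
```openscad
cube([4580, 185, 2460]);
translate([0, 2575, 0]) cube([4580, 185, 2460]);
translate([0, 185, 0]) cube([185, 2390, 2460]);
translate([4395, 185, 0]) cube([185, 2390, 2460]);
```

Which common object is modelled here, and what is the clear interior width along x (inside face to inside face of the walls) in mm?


A house (or room) frame. The interior width is 4210 mm.

Four 2460 mm walls enclosing a rectangle with no floor or roof — a room or house frame. Outside width is 4580 mm and wall thickness is 185 mm, so the interior width is 4580 − 2 × 185 = 4210 mm.


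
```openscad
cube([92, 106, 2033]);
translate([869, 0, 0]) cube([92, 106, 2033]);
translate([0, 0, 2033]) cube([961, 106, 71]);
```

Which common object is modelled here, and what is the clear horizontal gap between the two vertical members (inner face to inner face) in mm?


A door frame. The clear opening width is 777 mm.

Two 2033 mm tall posts with a header on top — a door frame. The left jamb is 92 mm wide at x = 0; the right jamb starts at x = 869. The clear opening is 869 − 92 = 777 mm.


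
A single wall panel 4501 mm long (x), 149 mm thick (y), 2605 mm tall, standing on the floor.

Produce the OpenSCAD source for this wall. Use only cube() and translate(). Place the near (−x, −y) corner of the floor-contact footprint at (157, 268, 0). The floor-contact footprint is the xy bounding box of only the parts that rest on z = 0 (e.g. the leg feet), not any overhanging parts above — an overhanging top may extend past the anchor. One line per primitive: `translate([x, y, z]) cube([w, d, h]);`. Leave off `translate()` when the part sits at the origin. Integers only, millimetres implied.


translate([157, 268, 0]) cube([4501, 149, 2605]);


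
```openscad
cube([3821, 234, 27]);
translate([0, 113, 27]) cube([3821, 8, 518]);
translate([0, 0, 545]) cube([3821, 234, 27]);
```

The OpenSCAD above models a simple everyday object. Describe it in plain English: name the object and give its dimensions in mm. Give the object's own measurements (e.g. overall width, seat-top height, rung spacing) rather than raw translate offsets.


An I-beam lying along x, 3821 mm long. Overall section height 572 mm. Two flanges 234 mm wide (y) and 27 mm thick, one on the floor and one at the top; a web 8 mm thick runs between them, centred on the flange width.


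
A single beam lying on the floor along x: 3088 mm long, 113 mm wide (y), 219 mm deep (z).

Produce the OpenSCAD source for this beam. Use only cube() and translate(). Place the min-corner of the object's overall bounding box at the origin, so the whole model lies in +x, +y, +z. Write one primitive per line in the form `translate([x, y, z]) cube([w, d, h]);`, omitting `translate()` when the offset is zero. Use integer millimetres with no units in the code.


cube([3088, 113, 219]);


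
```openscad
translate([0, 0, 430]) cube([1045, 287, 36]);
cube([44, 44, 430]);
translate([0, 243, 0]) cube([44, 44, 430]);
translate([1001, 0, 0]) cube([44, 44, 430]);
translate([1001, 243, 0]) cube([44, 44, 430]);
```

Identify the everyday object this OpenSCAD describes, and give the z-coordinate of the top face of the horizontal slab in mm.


A bench. The seat-top height is 466 mm.

A long slab on four corner posts — a bench. The slab sits at z = 430 with thickness 36, so the top is 430 + 36 = 466 mm.


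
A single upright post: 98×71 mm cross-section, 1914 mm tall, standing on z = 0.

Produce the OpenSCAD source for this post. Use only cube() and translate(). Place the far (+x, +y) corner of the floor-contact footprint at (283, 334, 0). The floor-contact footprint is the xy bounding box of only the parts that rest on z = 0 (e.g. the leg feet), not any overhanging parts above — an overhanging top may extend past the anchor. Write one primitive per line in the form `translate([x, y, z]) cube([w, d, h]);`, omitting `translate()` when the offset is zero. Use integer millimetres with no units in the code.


translate([185, 263, 0]) cube([98, 71, 1914]);


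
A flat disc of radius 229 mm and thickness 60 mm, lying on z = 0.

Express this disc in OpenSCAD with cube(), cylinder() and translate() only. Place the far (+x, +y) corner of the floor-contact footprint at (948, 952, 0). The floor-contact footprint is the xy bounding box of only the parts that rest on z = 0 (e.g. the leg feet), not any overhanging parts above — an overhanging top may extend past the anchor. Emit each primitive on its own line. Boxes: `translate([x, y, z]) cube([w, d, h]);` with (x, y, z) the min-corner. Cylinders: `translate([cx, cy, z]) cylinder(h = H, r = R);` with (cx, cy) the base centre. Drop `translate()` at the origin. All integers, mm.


translate([719, 723, 0]) cylinder(h = 60, r = 229);


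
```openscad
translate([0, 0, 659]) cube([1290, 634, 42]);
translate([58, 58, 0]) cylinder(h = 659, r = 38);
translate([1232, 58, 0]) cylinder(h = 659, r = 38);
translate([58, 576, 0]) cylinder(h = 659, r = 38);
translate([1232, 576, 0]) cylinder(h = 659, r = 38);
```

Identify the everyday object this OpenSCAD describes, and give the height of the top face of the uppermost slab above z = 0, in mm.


A table. The table height is 701 mm.

A 1290×634×42 slab sits at z = 659 on four Ø76 mm round legs — a table. The top surface is at 659 + 42 = 701 mm.


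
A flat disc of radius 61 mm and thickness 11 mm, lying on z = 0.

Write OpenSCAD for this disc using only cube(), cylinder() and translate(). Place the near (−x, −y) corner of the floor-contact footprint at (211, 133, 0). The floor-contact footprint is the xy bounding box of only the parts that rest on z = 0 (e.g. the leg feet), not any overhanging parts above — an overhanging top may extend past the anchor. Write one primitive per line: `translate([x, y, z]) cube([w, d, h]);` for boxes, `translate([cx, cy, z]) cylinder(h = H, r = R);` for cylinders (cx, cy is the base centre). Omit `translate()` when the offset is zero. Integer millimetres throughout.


translate([272, 194, 0]) cylinder(h = 11, r = 61);


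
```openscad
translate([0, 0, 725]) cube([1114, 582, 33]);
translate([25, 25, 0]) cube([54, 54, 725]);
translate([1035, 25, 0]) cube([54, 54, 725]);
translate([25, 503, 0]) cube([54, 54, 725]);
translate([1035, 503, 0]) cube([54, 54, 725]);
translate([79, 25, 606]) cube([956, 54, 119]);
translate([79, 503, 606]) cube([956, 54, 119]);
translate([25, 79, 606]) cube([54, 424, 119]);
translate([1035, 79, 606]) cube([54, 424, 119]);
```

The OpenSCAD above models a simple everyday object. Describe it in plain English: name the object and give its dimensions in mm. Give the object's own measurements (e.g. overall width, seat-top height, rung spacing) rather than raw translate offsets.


A table: top 1114 mm (x) × 582 mm (y), 33 mm thick, upper face at z = 758 mm, on four 54×54 mm square legs, each inset 25 mm from the nearest pair of top edges from z = 0 to the bottom of the top. Four apron rails, 54 mm thick and 119 mm tall, run between adjacent legs with their top edges flush with the underside of the top and their outer faces flush with the legs' outer faces.


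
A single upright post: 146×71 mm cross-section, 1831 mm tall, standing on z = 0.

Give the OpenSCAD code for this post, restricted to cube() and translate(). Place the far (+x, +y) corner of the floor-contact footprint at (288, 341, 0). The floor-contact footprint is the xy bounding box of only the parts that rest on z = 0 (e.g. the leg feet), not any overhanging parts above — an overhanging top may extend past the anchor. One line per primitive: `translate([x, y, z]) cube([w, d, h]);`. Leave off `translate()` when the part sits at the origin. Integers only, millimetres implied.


translate([142, 270, 0]) cube([146, 71, 1831]);


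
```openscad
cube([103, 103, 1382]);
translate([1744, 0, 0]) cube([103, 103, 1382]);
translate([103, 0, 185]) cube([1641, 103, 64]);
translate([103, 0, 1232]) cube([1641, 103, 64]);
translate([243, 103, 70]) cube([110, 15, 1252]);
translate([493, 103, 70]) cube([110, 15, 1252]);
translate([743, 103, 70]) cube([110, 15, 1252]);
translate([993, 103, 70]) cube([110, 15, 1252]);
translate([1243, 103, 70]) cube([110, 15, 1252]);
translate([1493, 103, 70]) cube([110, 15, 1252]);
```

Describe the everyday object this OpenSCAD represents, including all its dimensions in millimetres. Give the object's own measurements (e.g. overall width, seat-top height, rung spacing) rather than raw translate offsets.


A fence section. Two 103×103 mm posts, 1382 mm tall, stand on the floor with a clear span of 1641 mm between their inner faces. Two horizontal rails of 103×64 mm section span the gap between the posts with their undersides at z = 185 mm and z = 1232 mm, flush with the posts' −y face. 6 pickets, each 110 mm wide, 15 mm thick and 1252 mm tall, are fixed to the +y face of the rails with their bottoms at z = 70 mm, spaced across the span with a 140 mm gap after the −x post and between neighbouring pickets, with 141 mm left before the +x post.


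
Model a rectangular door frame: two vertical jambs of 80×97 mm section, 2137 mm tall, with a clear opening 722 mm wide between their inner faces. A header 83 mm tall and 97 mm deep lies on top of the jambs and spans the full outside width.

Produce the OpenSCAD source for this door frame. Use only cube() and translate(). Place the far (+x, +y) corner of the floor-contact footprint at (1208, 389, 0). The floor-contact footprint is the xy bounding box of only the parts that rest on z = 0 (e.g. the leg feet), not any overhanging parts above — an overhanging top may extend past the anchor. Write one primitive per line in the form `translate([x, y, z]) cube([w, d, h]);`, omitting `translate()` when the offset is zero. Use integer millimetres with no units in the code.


translate([326, 292, 0]) cube([80, 97, 2137]);
translate([1128, 292, 0]) cube([80, 97, 2137]);
translate([326, 292, 2137]) cube([882, 97, 83]);


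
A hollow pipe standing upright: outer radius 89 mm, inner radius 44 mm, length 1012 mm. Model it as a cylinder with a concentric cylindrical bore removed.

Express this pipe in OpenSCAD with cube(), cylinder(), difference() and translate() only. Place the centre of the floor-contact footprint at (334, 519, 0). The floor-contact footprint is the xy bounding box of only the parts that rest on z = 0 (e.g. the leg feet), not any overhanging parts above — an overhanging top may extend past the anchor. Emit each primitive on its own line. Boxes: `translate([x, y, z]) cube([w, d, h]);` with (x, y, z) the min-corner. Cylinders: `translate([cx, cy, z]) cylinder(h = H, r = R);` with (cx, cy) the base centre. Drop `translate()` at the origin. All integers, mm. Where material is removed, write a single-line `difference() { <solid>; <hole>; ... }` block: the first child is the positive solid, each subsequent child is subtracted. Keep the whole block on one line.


difference() { translate([334, 519, 0]) cylinder(h = 1012, r = 89); translate([334, 519, 0]) cylinder(h = 1012, r = 44); }


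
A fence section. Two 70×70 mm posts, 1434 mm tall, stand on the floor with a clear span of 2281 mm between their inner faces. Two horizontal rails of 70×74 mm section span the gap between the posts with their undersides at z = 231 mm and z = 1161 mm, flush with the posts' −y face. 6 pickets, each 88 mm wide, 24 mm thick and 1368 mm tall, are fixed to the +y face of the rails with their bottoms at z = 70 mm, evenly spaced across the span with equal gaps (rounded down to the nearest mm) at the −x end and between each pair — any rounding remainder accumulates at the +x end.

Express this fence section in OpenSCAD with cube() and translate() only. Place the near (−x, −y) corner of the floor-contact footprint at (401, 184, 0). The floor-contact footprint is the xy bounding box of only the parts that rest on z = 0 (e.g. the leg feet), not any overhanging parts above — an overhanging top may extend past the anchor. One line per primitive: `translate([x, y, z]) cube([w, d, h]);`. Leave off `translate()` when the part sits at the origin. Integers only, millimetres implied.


translate([401, 184, 0]) cube([70, 70, 1434]);
translate([2752, 184, 0]) cube([70, 70, 1434]);
translate([471, 184, 231]) cube([2281, 70, 74]);
translate([471, 184, 1161]) cube([2281, 70, 74]);
translate([721, 254, 70]) cube([88, 24, 1368]);
translate([1059, 254, 70]) cube([88, 24, 1368]);
translate([1397, 254, 70]) cube([88, 24, 1368]);
translate([1735, 254, 70]) cube([88, 24, 1368]);
translate([2073, 254, 70]) cube([88, 24, 1368]);
translate([2411, 254, 70]) cube([88, 24, 1368]);


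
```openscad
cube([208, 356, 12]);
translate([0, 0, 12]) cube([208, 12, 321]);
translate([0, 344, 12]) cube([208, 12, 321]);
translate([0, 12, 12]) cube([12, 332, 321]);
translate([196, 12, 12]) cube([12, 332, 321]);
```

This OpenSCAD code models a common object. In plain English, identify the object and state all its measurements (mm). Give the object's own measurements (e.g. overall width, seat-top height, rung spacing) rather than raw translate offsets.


An open-topped rectangular box: outside dimensions 208×356×333 mm, with a uniform wall and base thickness of 12 mm. The base is a full 208×356 slab on the floor; four walls sit on top of the base. The front and back walls (the −y and +y sides) span the full width; the two side walls fit between them.


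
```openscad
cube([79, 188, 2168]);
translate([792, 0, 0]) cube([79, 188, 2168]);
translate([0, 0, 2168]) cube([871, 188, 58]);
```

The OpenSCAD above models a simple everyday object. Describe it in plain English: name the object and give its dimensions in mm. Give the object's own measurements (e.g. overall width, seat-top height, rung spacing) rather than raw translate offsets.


A door frame. The clear opening is 713 mm wide and 2168 mm high. Two 79 mm wide jambs, 188 mm deep, stand either side of the opening from the floor to the top of the opening. A 58 mm thick head sits across the top of both jambs, spanning the full outside width of the frame.


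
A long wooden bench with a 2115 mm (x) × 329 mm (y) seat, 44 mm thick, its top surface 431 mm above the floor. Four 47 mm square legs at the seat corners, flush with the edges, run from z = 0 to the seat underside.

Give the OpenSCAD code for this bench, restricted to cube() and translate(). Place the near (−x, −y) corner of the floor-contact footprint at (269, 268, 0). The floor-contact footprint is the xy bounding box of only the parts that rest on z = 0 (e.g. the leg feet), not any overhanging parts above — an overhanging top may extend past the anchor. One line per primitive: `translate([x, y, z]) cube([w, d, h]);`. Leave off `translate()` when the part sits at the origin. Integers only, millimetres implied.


// leg_h = 431 − 44 = 387
translate([269, 268, 387]) cube([2115, 329, 44]);
translate([269, 268, 0]) cube([47, 47, 387]);
translate([269, 550, 0]) cube([47, 47, 387]);
translate([2337, 268, 0]) cube([47, 47, 387]);
translate([2337, 550, 0]) cube([47, 47, 387]);


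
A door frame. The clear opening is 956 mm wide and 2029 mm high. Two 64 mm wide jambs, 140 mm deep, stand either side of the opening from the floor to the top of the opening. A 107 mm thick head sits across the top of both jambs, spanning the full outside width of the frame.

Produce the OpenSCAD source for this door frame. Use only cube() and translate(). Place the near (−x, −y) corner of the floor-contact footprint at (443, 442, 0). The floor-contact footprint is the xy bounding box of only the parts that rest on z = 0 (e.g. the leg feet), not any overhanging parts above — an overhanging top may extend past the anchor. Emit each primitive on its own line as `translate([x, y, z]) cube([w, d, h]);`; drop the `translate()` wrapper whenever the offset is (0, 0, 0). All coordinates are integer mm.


translate([443, 442, 0]) cube([64, 140, 2029]);
translate([1463, 442, 0]) cube([64, 140, 2029]);
translate([443, 442, 2029]) cube([1084, 140, 107]);


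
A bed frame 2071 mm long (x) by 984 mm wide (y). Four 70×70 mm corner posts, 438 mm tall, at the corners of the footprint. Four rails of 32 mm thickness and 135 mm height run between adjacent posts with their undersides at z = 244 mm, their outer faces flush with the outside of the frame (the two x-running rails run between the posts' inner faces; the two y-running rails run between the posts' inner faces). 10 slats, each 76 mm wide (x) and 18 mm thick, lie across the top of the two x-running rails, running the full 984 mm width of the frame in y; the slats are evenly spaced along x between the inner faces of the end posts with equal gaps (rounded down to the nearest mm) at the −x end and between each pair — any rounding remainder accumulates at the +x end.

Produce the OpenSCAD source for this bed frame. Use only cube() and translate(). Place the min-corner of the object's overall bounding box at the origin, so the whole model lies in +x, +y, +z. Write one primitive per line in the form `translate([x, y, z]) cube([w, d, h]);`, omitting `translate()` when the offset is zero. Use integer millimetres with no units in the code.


// slat z = rail_z + rail_h = 244 + 135 = 379
// slat gap = ⌊(1931 − 10·76) / 11⌋ = 106
cube([70, 70, 438]);
translate([0, 914, 0]) cube([70, 70, 438]);
translate([2001, 0, 0]) cube([70, 70, 438]);
translate([2001, 914, 0]) cube([70, 70, 438]);
translate([70, 0, 244]) cube([1931, 32, 135]);
translate([70, 952, 244]) cube([1931, 32, 135]);
translate([0, 70, 244]) cube([32, 844, 135]);
translate([2039, 70, 244]) cube([32, 844, 135]);
translate([176, 0, 379]) cube([76, 984, 18]);
translate([358, 0, 379]) cube([76, 984, 18]);
translate([540, 0, 379]) cube([76, 984, 18]);
translate([722, 0, 379]) cube([76, 984, 18]);
translate([904, 0, 379]) cube([76, 984, 18]);
translate([1086, 0, 379]) cube([76, 984, 18]);
translate([1268, 0, 379]) cube([76, 984, 18]);
translate([1450, 0, 379]) cube([76, 984, 18]);
translate([1632, 0, 379]) cube([76, 984, 18]);
translate([1814, 0, 379]) cube([76, 984, 18]);


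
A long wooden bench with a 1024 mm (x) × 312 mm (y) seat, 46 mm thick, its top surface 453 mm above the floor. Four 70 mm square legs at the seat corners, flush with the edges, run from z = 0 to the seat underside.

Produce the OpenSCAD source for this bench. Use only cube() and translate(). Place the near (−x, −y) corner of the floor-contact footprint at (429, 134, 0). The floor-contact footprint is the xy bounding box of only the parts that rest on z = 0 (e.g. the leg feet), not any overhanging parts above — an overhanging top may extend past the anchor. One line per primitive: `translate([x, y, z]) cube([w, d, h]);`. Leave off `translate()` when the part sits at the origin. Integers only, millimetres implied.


translate([429, 134, 407]) cube([1024, 312, 46]);
translate([429, 134, 0]) cube([70, 70, 407]);
translate([429, 376, 0]) cube([70, 70, 407]);
translate([1383, 134, 0]) cube([70, 70, 407]);
translate([1383, 376, 0]) cube([70, 70, 407]);


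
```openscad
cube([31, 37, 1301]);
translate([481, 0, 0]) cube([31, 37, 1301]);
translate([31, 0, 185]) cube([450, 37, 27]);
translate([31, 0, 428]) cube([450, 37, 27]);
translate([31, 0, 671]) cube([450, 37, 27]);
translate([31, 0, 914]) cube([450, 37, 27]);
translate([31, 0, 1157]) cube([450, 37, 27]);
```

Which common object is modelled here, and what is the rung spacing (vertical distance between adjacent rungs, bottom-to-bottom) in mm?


A ladder. The rung spacing is 243 mm.

Two tall 31×37 posts with 5 short bars between them — a ladder. Adjacent rungs sit at z = 185 and z = 428, so the spacing is 428 − 185 = 243 mm.


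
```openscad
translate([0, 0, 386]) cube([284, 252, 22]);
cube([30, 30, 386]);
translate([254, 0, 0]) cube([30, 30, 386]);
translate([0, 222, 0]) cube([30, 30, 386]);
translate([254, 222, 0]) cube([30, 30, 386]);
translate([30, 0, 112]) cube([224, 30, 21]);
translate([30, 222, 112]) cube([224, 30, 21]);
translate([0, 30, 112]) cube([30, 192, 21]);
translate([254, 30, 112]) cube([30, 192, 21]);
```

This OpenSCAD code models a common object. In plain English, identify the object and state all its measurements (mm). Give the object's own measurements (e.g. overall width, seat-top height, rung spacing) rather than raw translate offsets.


A simple wooden stool: a rectangular seat 284 mm (x) by 252 mm (y), 22 mm thick, top face at z = 408 mm, on four square legs, each 30×30 mm in cross-section. The legs rest on z = 0, each flush with a corner of the seat. Four stretchers, 30 mm wide and 21 mm tall, connect adjacent legs with their undersides at z = 112 mm, each running between the inner faces of the legs it joins and aligned with the legs' outer faces on the other axis.


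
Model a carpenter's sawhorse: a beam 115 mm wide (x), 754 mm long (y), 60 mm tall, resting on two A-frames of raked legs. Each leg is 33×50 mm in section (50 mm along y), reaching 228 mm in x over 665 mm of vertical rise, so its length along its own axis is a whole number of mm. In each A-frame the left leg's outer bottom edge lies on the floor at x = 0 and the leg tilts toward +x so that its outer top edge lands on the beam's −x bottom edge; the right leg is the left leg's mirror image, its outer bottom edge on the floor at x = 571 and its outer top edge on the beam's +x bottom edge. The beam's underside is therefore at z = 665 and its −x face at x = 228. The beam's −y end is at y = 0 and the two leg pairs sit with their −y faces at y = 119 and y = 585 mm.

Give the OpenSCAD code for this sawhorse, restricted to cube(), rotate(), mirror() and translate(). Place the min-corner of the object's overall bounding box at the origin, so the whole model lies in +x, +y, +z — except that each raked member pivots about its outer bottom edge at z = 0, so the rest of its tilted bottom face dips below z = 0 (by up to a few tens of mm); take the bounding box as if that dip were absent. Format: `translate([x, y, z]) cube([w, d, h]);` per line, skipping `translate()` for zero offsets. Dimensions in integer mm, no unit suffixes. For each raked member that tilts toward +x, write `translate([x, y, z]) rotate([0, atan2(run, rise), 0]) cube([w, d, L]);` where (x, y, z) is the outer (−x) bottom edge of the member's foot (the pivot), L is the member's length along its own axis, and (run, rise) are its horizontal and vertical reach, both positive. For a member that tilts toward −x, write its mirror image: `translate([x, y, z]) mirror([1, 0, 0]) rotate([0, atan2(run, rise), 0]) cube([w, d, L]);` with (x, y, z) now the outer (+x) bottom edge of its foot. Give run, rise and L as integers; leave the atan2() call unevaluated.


translate([228, 0, 665]) cube([115, 754, 60]);
translate([0, 119, 0]) rotate([0, atan2(228, 665), 0]) cube([33, 50, 703]);
translate([571, 119, 0]) mirror([1, 0, 0]) rotate([0, atan2(228, 665), 0]) cube([33, 50, 703]);
translate([0, 585, 0]) rotate([0, atan2(228, 665), 0]) cube([33, 50, 703]);
translate([571, 585, 0]) mirror([1, 0, 0]) rotate([0, atan2(228, 665), 0]) cube([33, 50, 703]);


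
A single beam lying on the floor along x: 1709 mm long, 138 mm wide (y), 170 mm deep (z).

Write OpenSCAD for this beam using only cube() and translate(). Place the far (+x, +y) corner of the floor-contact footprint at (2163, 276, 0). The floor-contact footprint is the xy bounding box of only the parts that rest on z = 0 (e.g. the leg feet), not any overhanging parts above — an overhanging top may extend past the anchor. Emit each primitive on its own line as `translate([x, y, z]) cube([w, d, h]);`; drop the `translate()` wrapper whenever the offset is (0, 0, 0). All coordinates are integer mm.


translate([454, 138, 0]) cube([1709, 138, 170]);


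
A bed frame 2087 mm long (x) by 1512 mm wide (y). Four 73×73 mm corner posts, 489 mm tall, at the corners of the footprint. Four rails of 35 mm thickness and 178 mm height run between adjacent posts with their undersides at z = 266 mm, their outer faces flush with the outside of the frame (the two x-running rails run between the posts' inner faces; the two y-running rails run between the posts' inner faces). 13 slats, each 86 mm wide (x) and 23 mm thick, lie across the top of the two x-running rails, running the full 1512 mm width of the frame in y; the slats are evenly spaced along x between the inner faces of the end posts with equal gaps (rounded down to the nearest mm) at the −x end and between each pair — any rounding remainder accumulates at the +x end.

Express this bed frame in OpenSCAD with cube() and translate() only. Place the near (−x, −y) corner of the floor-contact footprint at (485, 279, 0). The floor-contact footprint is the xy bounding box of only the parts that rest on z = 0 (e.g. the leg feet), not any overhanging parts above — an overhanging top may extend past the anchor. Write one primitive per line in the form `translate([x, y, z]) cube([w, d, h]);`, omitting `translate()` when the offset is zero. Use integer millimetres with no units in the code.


translate([485, 279, 0]) cube([73, 73, 489]);
translate([485, 1718, 0]) cube([73, 73, 489]);
translate([2499, 279, 0]) cube([73, 73, 489]);
translate([2499, 1718, 0]) cube([73, 73, 489]);
translate([558, 279, 266]) cube([1941, 35, 178]);
translate([558, 1756, 266]) cube([1941, 35, 178]);
translate([485, 352, 266]) cube([35, 1366, 178]);
translate([2537, 352, 266]) cube([35, 1366, 178]);
translate([616, 279, 444]) cube([86, 1512, 23]);
translate([760, 279, 444]) cube([86, 1512, 23]);
translate([904, 279, 444]) cube([86, 1512, 23]);
translate([1048, 279, 444]) cube([86, 1512, 23]);
translate([1192, 279, 444]) cube([86, 1512, 23]);
translate([1336, 279, 444]) cube([86, 1512, 23]);
translate([1480, 279, 444]) cube([86, 1512, 23]);
translate([1624, 279, 444]) cube([86, 1512, 23]);
translate([1768, 279, 444]) cube([86, 1512, 23]);
translate([1912, 279, 444]) cube([86, 1512, 23]);
translate([2056, 279, 444]) cube([86, 1512, 23]);
translate([2200, 279, 444]) cube([86, 1512, 23]);
translate([2344, 279, 444]) cube([86, 1512, 23]);


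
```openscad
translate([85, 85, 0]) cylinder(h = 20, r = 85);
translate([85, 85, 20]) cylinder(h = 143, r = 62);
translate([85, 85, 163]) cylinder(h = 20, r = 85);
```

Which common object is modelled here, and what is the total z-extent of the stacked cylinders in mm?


A spool. The overall height is 183 mm.

Three coaxial cylinders, large–small–large — a spool. Two 20 mm flanges and a 143 mm core give 20 + 143 + 20 = 183 mm.


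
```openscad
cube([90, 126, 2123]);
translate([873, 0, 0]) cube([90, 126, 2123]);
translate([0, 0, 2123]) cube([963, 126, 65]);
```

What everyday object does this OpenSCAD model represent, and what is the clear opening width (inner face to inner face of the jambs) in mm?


A door frame. The clear opening width is 783 mm.

Two 2123 mm tall posts with a header on top — a door frame. The left jamb is 90 mm wide at x = 0; the right jamb starts at x = 873. The clear opening is 873 − 90 = 783 mm.


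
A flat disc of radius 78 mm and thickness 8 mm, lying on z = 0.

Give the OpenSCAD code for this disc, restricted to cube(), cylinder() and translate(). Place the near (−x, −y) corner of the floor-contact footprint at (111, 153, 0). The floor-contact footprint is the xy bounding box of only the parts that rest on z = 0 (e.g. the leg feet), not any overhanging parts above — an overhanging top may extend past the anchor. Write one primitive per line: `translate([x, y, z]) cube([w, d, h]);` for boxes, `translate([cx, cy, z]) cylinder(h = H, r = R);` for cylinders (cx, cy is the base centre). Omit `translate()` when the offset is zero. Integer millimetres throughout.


translate([189, 231, 0]) cylinder(h = 8, r = 78);


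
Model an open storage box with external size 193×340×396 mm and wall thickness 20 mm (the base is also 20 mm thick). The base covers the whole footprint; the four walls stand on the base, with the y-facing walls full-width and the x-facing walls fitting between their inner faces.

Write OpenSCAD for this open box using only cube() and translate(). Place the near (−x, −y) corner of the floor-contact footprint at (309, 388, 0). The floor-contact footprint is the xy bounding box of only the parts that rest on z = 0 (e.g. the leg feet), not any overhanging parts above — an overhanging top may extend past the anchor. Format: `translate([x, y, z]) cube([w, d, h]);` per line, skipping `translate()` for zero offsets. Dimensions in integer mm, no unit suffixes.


translate([309, 388, 0]) cube([193, 340, 20]);
translate([309, 388, 20]) cube([193, 20, 376]);
translate([309, 708, 20]) cube([193, 20, 376]);
translate([309, 408, 20]) cube([20, 300, 376]);
translate([482, 408, 20]) cube([20, 300, 376]);


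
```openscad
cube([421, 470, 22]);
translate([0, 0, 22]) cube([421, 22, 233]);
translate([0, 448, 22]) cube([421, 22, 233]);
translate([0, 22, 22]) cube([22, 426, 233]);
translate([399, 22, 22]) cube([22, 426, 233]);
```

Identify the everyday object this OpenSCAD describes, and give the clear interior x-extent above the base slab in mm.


An open box. The internal width is 377 mm.

A 421×470 base slab with four walls standing on it — an open box. The base is 421 mm wide and the walls are 22 mm thick, so the internal width is 421 − 2 × 22 = 377 mm.


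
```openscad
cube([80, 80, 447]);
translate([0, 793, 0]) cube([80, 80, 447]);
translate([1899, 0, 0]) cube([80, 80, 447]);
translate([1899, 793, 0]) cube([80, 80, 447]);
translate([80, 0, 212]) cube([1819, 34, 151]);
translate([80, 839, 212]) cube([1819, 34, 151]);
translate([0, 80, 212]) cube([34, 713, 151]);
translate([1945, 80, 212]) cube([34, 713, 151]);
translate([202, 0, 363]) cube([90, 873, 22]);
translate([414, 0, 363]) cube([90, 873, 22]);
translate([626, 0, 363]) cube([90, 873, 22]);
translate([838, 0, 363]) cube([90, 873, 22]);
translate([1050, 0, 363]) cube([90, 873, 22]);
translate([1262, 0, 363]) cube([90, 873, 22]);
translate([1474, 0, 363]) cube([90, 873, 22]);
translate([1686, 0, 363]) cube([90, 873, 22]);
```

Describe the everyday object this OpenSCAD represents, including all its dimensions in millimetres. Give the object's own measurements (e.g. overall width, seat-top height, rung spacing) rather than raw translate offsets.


A bed frame 1979 mm long (x) by 873 mm wide (y). Four 80×80 mm corner posts, 447 mm tall, at the corners of the footprint. Four rails of 34 mm thickness and 151 mm height run between adjacent posts with their undersides at z = 212 mm, their outer faces flush with the outside of the frame (the two x-running rails run between the posts' inner faces; the two y-running rails run between the posts' inner faces). 8 slats, each 90 mm wide (x) and 22 mm thick, lie across the top of the two x-running rails, running the full 873 mm width of the frame in y; along x they sit between the end posts with a 122 mm gap after the −x posts and between neighbouring slats, leaving 123 mm before the +x posts.


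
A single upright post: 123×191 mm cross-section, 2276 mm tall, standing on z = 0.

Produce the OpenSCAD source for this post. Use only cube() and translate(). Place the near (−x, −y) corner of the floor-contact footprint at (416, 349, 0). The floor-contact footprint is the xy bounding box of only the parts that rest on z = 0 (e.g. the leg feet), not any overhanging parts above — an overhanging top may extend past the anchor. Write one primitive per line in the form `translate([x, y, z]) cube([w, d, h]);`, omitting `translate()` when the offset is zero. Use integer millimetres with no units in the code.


translate([416, 349, 0]) cube([123, 191, 2276]);


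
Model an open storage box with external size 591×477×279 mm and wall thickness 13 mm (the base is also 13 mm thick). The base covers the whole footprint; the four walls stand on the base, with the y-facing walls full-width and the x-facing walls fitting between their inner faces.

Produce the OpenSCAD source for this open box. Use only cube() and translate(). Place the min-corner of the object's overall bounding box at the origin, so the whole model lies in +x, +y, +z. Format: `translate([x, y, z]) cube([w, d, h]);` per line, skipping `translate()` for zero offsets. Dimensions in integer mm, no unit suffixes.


cube([591, 477, 13]);
translate([0, 0, 13]) cube([591, 13, 266]);
translate([0, 464, 13]) cube([591, 13, 266]);
translate([0, 13, 13]) cube([13, 451, 266]);
translate([578, 13, 13]) cube([13, 451, 266]);
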